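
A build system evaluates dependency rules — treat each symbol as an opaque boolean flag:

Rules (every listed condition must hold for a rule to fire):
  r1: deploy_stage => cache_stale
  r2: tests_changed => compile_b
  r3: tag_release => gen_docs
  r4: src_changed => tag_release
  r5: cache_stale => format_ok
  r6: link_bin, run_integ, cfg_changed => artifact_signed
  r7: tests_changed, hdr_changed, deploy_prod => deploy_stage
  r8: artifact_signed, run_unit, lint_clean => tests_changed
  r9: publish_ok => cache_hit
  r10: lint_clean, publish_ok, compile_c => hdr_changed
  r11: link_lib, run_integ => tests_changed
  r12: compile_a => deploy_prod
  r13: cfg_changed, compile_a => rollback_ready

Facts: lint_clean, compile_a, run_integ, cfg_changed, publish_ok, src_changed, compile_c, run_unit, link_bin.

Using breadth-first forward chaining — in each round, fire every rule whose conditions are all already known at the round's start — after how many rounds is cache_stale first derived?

Round 1: r4 [src_changed => tag_release]; r6 [link_bin, run_integ, cfg_changed => artifact_signed]; r9 [publish_ok => cache_hit]; r10 [lint_clean, publish_ok, compile_c => hdr_changed]; r12 [compile_a => deploy_prod]; r13 [cfg_changed, compile_a => rollback_ready]. New: tag_release, artifact_signed, cache_hit, hdr_changed, deploy_prod, rollback_ready.
Round 2: r3 [tag_release => gen_docs]; r8 [artifact_signed, run_unit, lint_clean => tests_changed]. New: gen_docs, tests_changed.
Round 3: r2 [tests_changed => compile_b]; r7 [tests_changed, hdr_changed, deploy_prod => deploy_stage]. New: compile_b, deploy_stage.
Round 4: r1 [deploy_stage => cache_stale]. New: cache_stale.
cache_stale first appears in round 4.

4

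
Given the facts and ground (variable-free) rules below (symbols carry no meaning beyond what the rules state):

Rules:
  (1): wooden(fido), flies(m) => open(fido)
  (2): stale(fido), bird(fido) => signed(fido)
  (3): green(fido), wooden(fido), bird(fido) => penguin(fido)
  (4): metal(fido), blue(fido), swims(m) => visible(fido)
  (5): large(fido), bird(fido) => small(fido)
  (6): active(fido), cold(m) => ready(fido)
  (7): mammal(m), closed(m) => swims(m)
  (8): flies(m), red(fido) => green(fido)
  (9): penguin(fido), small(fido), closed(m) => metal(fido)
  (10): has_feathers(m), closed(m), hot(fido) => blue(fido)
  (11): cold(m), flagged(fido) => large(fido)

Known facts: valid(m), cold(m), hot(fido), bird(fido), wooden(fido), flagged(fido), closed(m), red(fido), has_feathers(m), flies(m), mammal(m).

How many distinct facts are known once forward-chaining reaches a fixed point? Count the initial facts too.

20

[1] (1) [wooden(fido), flies(m) => open(fido)]; (7) [mammal(m), closed(m) => swims(m)]; (8) [flies(m), red(fido) => green(fido)]; (10) [has_feathers(m), closed(m), hot(fido) => blue(fido)]; (11) [cold(m), flagged(fido) => large(fido)]. ⇒ new: open(fido), swims(m), green(fido), blue(fido), large(fido).
[2] (3) [green(fido), wooden(fido), bird(fido) => penguin(fido)]; (5) [large(fido), bird(fido) => small(fido)]. ⇒ new: penguin(fido), small(fido).
[3] (9) [penguin(fido), small(fido), closed(m) => metal(fido)]. ⇒ new: metal(fido).
[4] (4) [metal(fido), blue(fido), swims(m) => visible(fido)]. ⇒ new: visible(fido).
Closure: {bird(fido), blue(fido), closed(m), cold(m), flagged(fido), flies(m), green(fido), has_feathers(m), hot(fido), large(fido), mammal(m), metal(fido), open(fido), penguin(fido), red(fido), small(fido), swims(m), valid(m), visible(fido), wooden(fido)} — 20 facts.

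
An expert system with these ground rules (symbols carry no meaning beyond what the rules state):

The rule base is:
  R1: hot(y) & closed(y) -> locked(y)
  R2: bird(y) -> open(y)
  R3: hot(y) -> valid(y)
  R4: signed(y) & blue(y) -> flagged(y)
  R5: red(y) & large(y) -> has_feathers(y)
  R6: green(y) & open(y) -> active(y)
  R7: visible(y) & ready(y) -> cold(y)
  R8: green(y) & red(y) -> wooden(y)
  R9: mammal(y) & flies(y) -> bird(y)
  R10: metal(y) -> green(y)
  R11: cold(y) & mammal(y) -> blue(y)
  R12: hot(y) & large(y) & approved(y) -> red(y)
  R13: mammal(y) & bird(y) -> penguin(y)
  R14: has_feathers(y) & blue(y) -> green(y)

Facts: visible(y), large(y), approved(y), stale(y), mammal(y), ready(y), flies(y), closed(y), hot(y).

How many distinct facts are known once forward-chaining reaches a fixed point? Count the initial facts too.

21

Round 1: R1 [hot(y) & closed(y) -> locked(y)]; R3 [hot(y) -> valid(y)]; R7 [visible(y) & ready(y) -> cold(y)]; R9 [mammal(y) & flies(y) -> bird(y)]; R12 [hot(y) & large(y) & approved(y) -> red(y)]. Adds locked(y), valid(y), cold(y), bird(y), red(y).
Round 2: R2 [bird(y) -> open(y)]; R5 [red(y) & large(y) -> has_feathers(y)]; R11 [cold(y) & mammal(y) -> blue(y)]; R13 [mammal(y) & bird(y) -> penguin(y)]. Adds open(y), has_feathers(y), blue(y), penguin(y).
Round 3: R14 [has_feathers(y) & blue(y) -> green(y)]. Adds green(y).
Round 4: R6 [green(y) & open(y) -> active(y)]; R8 [green(y) & red(y) -> wooden(y)]. Adds active(y), wooden(y).
Closure: {active(y), approved(y), bird(y), blue(y), closed(y), cold(y), flies(y), green(y), has_feathers(y), hot(y), large(y), locked(y), mammal(y), open(y), penguin(y), ready(y), red(y), stale(y), valid(y), visible(y), wooden(y)} — 21 facts.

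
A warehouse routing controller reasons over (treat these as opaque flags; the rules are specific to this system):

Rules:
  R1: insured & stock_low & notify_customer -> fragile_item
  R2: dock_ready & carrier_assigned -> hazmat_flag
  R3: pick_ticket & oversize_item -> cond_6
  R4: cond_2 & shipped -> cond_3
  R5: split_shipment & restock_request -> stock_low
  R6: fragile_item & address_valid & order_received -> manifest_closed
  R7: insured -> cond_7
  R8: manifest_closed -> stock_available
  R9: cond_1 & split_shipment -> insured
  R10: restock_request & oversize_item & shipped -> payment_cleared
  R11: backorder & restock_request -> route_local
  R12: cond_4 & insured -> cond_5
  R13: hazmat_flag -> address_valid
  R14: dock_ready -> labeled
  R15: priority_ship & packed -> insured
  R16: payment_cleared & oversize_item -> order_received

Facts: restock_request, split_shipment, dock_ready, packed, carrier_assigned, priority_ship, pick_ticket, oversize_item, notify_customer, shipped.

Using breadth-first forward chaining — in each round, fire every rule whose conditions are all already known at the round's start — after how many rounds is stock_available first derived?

4

Round 1: R2 [dock_ready & carrier_assigned -> hazmat_flag]; R3 [pick_ticket & oversize_item -> cond_6]; R5 [split_shipment & restock_request -> stock_low]; R10 [restock_request & oversize_item & shipped -> payment_cleared]; R14 [dock_ready -> labeled]; R15 [priority_ship & packed -> insured]. Adds hazmat_flag, cond_6, stock_low, payment_cleared, labeled, insured.
Round 2: R1 [insured & stock_low & notify_customer -> fragile_item]; R7 [insured -> cond_7]; R13 [hazmat_flag -> address_valid]; R16 [payment_cleared & oversize_item -> order_received]. Adds fragile_item, cond_7, address_valid, order_received.
Round 3: R6 [fragile_item & address_valid & order_received -> manifest_closed]. Adds manifest_closed.
Round 4: R8 [manifest_closed -> stock_available]. Adds stock_available.
stock_available first appears in round 4.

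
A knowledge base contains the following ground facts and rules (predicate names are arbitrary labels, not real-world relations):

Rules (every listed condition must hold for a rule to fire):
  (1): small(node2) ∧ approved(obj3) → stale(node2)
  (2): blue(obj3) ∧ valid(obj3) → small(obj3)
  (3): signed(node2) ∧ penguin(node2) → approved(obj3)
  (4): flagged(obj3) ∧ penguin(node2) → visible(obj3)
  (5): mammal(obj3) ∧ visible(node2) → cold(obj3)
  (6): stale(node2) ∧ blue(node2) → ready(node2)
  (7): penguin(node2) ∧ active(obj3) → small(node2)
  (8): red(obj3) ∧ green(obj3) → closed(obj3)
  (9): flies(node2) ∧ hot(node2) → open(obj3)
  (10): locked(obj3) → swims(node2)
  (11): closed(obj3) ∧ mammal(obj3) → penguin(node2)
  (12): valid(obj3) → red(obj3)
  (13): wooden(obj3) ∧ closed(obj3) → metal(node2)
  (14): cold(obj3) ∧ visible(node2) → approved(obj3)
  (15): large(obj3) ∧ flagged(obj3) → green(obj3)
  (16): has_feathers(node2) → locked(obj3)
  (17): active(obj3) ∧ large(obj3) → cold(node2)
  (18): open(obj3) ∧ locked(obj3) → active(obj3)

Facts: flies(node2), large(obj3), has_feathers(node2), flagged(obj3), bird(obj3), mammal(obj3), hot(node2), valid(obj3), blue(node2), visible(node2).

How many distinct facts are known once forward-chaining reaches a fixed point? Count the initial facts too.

25

Round 1 — (5), (9), (12), (15), (16), derive cold(obj3), open(obj3), red(obj3), green(obj3), locked(obj3).
Round 2 — (8), (10), (14), (18), derive closed(obj3), swims(node2), approved(obj3), active(obj3).
Round 3 — (11), (17), derive penguin(node2), cold(node2).
Round 4 — (4), (7), derive visible(obj3), small(node2).
Round 5 — (1), derive stale(node2).
Round 6 — (6), derive ready(node2).
Closure: {active(obj3), approved(obj3), bird(obj3), blue(node2), closed(obj3), cold(node2), cold(obj3), flagged(obj3), flies(node2), green(obj3), has_feathers(node2), hot(node2), large(obj3), locked(obj3), mammal(obj3), open(obj3), penguin(node2), ready(node2), red(obj3), small(node2), stale(node2), swims(node2), valid(obj3), visible(node2), visible(obj3)} — 25 facts.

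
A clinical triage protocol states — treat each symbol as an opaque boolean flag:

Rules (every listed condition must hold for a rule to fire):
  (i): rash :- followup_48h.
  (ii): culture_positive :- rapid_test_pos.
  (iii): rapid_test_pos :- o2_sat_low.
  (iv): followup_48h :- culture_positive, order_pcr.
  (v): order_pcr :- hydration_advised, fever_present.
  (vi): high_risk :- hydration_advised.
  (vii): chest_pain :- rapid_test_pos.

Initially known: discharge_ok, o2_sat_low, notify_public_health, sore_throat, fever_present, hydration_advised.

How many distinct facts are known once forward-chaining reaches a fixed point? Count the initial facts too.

13

Round 1 fires (iii), (v), (vi), giving rapid_test_pos, order_pcr, high_risk.
Round 2 fires (ii), (vii), giving culture_positive, chest_pain.
Round 3 fires (iv), giving followup_48h.
Round 4 fires (i), giving rash.
Closure: {chest_pain, culture_positive, discharge_ok, fever_present, followup_48h, high_risk, hydration_advised, notify_public_health, o2_sat_low, order_pcr, rapid_test_pos, rash, sore_throat} — 13 facts.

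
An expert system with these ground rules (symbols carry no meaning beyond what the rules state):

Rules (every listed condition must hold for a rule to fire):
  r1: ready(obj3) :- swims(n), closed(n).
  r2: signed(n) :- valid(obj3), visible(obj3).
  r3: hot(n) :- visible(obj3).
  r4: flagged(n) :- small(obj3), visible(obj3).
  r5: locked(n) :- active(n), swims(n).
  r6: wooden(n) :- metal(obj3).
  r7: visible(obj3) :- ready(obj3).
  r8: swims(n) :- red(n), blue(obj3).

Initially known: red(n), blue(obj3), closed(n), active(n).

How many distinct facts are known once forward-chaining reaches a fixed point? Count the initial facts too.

[1] r8 [swims(n) :- red(n), blue(obj3).]. ⇒ new: swims(n).
[2] r1 [ready(obj3) :- swims(n), closed(n).]; r5 [locked(n) :- active(n), swims(n).]. ⇒ new: ready(obj3), locked(n).
[3] r7 [visible(obj3) :- ready(obj3).]. ⇒ new: visible(obj3).
[4] r3 [hot(n) :- visible(obj3).]. ⇒ new: hot(n).
Closure: {active(n), blue(obj3), closed(n), hot(n), locked(n), ready(obj3), red(n), swims(n), visible(obj3)} — 9 facts.

9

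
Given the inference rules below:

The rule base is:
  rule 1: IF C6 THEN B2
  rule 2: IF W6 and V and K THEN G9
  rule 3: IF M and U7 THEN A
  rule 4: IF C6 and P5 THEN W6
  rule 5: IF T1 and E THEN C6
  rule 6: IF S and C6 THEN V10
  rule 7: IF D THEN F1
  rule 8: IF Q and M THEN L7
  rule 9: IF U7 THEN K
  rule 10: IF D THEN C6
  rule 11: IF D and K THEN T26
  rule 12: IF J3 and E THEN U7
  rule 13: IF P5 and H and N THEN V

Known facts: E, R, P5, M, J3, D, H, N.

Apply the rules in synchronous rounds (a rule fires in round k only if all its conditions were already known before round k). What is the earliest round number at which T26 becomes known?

[1] rule 7 [IF D THEN F1]; rule 10 [IF D THEN C6]; rule 12 [IF J3 and E THEN U7]; rule 13 [IF P5 and H and N THEN V]. ⇒ new: F1, C6, U7, V.
[2] rule 1 [IF C6 THEN B2]; rule 3 [IF M and U7 THEN A]; rule 4 [IF C6 and P5 THEN W6]; rule 9 [IF U7 THEN K]. ⇒ new: B2, A, W6, K.
[3] rule 2 [IF W6 and V and K THEN G9]; rule 11 [IF D and K THEN T26]. ⇒ new: G9, T26.
T26 first appears in round 3.

3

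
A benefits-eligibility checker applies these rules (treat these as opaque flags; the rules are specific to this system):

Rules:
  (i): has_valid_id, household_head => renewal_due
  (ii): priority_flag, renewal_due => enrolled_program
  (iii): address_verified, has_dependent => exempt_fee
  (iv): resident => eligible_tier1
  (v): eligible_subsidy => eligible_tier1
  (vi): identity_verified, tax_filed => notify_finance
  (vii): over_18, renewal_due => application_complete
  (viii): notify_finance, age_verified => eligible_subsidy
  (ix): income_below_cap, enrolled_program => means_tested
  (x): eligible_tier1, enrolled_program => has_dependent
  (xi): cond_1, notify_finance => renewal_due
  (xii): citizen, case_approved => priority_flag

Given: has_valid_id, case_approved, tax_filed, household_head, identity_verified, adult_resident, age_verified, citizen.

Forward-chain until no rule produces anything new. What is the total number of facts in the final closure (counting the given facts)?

Round 1: (i) [has_valid_id, household_head => renewal_due]; (vi) [identity_verified, tax_filed => notify_finance]; (xii) [citizen, case_approved => priority_flag]. Adds renewal_due, notify_finance, priority_flag.
Round 2: (ii) [priority_flag, renewal_due => enrolled_program]; (viii) [notify_finance, age_verified => eligible_subsidy]. Adds enrolled_program, eligible_subsidy.
Round 3: (v) [eligible_subsidy => eligible_tier1]. Adds eligible_tier1.
Round 4: (x) [eligible_tier1, enrolled_program => has_dependent]. Adds has_dependent.
Closure: {adult_resident, age_verified, case_approved, citizen, eligible_subsidy, eligible_tier1, enrolled_program, has_dependent, has_valid_id, household_head, identity_verified, notify_finance, priority_flag, renewal_due, tax_filed} — 15 facts.

15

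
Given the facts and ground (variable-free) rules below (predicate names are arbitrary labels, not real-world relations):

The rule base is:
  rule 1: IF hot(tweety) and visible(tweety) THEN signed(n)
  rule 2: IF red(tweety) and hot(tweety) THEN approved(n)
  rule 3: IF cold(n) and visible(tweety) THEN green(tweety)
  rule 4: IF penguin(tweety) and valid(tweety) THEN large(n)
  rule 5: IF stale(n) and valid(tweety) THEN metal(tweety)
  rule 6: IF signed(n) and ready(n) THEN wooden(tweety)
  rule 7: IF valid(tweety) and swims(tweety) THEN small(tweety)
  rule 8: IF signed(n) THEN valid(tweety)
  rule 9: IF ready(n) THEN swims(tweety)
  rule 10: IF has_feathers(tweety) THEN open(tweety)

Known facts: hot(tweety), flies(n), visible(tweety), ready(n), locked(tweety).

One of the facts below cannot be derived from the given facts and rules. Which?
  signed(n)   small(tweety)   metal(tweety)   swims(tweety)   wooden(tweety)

[1] rule 1 [IF hot(tweety) and visible(tweety) THEN signed(n)]; rule 9 [IF ready(n) THEN swims(tweety)]. ⇒ new: signed(n), swims(tweety).
[2] rule 6 [IF signed(n) and ready(n) THEN wooden(tweety)]; rule 8 [IF signed(n) THEN valid(tweety)]. ⇒ new: wooden(tweety), valid(tweety).
[3] rule 7 [IF valid(tweety) and swims(tweety) THEN small(tweety)]. ⇒ new: small(tweety).
Derived: small(tweety) (round 3), signed(n) (round 1), wooden(tweety) (round 2), swims(tweety) (round 1). metal(tweety) never appears in any round.

metal(tweety)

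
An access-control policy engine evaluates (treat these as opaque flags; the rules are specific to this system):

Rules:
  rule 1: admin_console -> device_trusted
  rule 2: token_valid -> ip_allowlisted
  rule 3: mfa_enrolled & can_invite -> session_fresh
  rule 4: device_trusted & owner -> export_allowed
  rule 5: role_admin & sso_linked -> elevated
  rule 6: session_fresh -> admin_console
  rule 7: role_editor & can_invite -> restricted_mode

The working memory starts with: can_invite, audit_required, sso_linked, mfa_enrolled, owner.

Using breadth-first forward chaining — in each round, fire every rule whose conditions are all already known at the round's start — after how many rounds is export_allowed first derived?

Round 1: rule 3 [mfa_enrolled & can_invite -> session_fresh]. New: session_fresh.
Round 2: rule 6 [session_fresh -> admin_console]. New: admin_console.
Round 3: rule 1 [admin_console -> device_trusted]. New: device_trusted.
Round 4: rule 4 [device_trusted & owner -> export_allowed]. New: export_allowed.
export_allowed first appears in round 4.

4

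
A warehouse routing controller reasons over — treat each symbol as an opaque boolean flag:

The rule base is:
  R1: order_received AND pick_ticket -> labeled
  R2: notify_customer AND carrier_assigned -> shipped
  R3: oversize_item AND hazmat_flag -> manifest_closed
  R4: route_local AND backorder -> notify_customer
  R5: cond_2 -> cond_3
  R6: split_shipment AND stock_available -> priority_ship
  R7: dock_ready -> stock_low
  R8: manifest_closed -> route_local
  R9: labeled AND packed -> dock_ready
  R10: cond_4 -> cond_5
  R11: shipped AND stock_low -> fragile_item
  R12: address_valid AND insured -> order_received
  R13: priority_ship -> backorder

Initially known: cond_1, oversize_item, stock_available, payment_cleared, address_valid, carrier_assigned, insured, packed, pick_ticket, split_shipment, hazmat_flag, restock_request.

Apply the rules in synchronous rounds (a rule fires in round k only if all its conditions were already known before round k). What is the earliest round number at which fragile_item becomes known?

5

Round 1 — R3, R6, R12, derive manifest_closed, priority_ship, order_received.
Round 2 — R1, R8, R13, derive labeled, route_local, backorder.
Round 3 — R4, R9, derive notify_customer, dock_ready.
Round 4 — R2, R7, derive shipped, stock_low.
Round 5 — R11, derive fragile_item.
fragile_item first appears in round 5.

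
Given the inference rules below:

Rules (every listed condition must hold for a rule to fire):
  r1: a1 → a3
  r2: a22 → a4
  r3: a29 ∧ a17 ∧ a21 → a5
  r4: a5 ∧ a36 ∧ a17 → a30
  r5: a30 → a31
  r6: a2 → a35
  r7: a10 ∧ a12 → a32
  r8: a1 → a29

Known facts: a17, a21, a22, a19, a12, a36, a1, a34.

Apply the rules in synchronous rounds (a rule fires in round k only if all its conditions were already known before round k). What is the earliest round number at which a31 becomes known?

4

Round 1 — r1, r2, r8, derive a3, a4, a29.
Round 2 — r3, derive a5.
Round 3 — r4, derive a30.
Round 4 — r5, derive a31.
a31 first appears in round 4.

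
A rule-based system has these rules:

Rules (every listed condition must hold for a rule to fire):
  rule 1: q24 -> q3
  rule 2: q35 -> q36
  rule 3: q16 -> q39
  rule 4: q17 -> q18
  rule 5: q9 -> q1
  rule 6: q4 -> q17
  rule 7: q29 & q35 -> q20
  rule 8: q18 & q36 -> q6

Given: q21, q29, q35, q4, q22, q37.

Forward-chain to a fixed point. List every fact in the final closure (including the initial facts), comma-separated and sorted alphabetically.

q17, q18, q20, q21, q22, q29, q35, q36, q37, q4, q6

Round 1: rule 2 [q35 -> q36]; rule 6 [q4 -> q17]; rule 7 [q29 & q35 -> q20]. New: q36, q17, q20.
Round 2: rule 4 [q17 -> q18]. New: q18.
Round 3: rule 8 [q18 & q36 -> q6]. New: q6.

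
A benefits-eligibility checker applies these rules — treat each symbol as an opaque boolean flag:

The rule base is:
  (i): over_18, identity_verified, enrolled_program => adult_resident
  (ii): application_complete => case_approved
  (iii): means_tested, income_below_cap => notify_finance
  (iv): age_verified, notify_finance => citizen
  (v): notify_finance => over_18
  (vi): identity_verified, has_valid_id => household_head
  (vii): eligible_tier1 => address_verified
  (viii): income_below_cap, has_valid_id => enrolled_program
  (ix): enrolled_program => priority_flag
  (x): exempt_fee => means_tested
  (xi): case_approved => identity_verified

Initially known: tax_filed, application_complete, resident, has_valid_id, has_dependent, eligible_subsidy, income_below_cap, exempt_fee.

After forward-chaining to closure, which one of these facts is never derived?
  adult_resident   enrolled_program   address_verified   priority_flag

address_verified

Round 1 fires (ii), (viii), (x), giving case_approved, enrolled_program, means_tested.
Round 2 fires (iii), (ix), (xi), giving notify_finance, priority_flag, identity_verified.
Round 3 fires (v), (vi), giving over_18, household_head.
Round 4 fires (i), giving adult_resident.
Derived: adult_resident (round 4), priority_flag (round 2), enrolled_program (round 1). address_verified never appears in any round.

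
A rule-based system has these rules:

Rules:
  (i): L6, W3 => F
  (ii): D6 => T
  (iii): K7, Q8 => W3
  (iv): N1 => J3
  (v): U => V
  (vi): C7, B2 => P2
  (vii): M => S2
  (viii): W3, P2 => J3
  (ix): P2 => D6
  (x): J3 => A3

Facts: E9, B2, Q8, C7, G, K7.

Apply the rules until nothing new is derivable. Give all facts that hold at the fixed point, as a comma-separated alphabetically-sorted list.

Round 1: (iii) [K7, Q8 => W3]; (vi) [C7, B2 => P2]. Adds W3, P2.
Round 2: (viii) [W3, P2 => J3]; (ix) [P2 => D6]. Adds J3, D6.
Round 3: (ii) [D6 => T]; (x) [J3 => A3]. Adds T, A3.

A3, B2, C7, D6, E9, G, J3, K7, P2, Q8, T, W3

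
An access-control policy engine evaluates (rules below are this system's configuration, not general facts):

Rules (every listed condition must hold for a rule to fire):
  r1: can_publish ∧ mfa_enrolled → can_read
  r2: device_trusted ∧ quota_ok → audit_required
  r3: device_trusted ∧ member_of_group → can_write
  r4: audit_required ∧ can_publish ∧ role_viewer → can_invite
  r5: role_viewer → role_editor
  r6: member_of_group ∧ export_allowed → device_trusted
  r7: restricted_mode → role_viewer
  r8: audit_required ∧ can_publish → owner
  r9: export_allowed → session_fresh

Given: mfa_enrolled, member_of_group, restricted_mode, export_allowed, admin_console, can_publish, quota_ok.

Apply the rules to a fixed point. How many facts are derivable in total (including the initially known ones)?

[1] r1 [can_publish ∧ mfa_enrolled → can_read]; r6 [member_of_group ∧ export_allowed → device_trusted]; r7 [restricted_mode → role_viewer]; r9 [export_allowed → session_fresh]. ⇒ new: can_read, device_trusted, role_viewer, session_fresh.
[2] r2 [device_trusted ∧ quota_ok → audit_required]; r3 [device_trusted ∧ member_of_group → can_write]; r5 [role_viewer → role_editor]. ⇒ new: audit_required, can_write, role_editor.
[3] r4 [audit_required ∧ can_publish ∧ role_viewer → can_invite]; r8 [audit_required ∧ can_publish → owner]. ⇒ new: can_invite, owner.
Closure: {admin_console, audit_required, can_invite, can_publish, can_read, can_write, device_trusted, export_allowed, member_of_group, mfa_enrolled, owner, quota_ok, restricted_mode, role_editor, role_viewer, session_fresh} — 16 facts.

16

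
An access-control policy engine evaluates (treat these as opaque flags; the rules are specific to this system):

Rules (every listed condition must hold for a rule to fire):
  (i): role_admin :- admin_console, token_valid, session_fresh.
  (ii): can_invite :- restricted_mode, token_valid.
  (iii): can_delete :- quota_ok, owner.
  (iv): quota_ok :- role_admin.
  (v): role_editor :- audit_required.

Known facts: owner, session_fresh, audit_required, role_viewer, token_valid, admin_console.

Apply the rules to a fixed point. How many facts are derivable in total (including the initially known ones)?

10

Round 1 fires (i), (v), giving role_admin, role_editor.
Round 2 fires (iv), giving quota_ok.
Round 3 fires (iii), giving can_delete.
Closure: {admin_console, audit_required, can_delete, owner, quota_ok, role_admin, role_editor, role_viewer, session_fresh, token_valid} — 10 facts.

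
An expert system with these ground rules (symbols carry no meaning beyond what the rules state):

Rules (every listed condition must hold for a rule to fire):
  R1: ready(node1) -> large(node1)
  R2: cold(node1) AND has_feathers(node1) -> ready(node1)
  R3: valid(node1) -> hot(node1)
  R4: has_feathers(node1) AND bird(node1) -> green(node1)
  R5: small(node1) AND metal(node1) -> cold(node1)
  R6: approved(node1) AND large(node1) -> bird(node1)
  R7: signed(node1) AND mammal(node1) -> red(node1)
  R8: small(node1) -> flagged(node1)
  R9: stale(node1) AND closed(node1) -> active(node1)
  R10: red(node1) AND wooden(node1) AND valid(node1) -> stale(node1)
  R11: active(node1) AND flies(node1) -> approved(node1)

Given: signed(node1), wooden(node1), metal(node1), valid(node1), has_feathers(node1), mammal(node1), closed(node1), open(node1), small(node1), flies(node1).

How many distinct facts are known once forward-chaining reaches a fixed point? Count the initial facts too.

Round 1 — R3, R5, R7, R8, derive hot(node1), cold(node1), red(node1), flagged(node1).
Round 2 — R2, R10, derive ready(node1), stale(node1).
Round 3 — R1, R9, derive large(node1), active(node1).
Round 4 — R11, derive approved(node1).
Round 5 — R6, derive bird(node1).
Round 6 — R4, derive green(node1).
Closure: {active(node1), approved(node1), bird(node1), closed(node1), cold(node1), flagged(node1), flies(node1), green(node1), has_feathers(node1), hot(node1), large(node1), mammal(node1), metal(node1), open(node1), ready(node1), red(node1), signed(node1), small(node1), stale(node1), valid(node1), wooden(node1)} — 21 facts.

21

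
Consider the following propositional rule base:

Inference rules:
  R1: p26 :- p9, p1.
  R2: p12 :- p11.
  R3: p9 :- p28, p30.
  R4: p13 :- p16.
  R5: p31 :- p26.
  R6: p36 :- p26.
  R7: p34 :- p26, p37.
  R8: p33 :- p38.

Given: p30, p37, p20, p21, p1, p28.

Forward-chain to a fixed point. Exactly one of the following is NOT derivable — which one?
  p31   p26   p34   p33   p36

p33

[1] R3 [p9 :- p28, p30.]. ⇒ new: p9.
[2] R1 [p26 :- p9, p1.]. ⇒ new: p26.
[3] R5 [p31 :- p26.]; R6 [p36 :- p26.]; R7 [p34 :- p26, p37.]. ⇒ new: p31, p36, p34.
Derived: p26 (round 2), p36 (round 3), p34 (round 3), p31 (round 3). p33 never appears in any round.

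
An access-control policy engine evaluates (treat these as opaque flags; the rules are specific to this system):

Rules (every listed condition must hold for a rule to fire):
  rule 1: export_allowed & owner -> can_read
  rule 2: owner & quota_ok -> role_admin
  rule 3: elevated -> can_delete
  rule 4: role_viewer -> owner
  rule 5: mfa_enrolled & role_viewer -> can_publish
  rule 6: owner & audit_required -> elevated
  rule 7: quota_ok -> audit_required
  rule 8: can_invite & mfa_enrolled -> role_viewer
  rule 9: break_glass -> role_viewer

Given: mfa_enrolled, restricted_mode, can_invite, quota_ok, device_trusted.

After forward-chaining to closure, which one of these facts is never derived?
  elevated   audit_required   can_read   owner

can_read

Round 1: rule 7 [quota_ok -> audit_required]; rule 8 [can_invite & mfa_enrolled -> role_viewer]. New: audit_required, role_viewer.
Round 2: rule 4 [role_viewer -> owner]; rule 5 [mfa_enrolled & role_viewer -> can_publish]. New: owner, can_publish.
Round 3: rule 2 [owner & quota_ok -> role_admin]; rule 6 [owner & audit_required -> elevated]. New: role_admin, elevated.
Round 4: rule 3 [elevated -> can_delete]. New: can_delete.
Derived: elevated (round 3), owner (round 2), audit_required (round 1). can_read never appears in any round.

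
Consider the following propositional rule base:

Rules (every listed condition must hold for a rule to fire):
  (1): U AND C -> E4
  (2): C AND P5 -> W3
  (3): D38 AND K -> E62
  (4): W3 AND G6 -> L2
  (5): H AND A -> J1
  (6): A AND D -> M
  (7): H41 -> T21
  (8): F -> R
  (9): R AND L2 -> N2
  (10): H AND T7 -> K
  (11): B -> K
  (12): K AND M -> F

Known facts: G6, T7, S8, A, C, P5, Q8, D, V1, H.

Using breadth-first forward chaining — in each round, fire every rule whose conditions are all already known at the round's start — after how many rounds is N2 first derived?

4

Round 1: (2) [C AND P5 -> W3]; (5) [H AND A -> J1]; (6) [A AND D -> M]; (10) [H AND T7 -> K]. New: W3, J1, M, K.
Round 2: (4) [W3 AND G6 -> L2]; (12) [K AND M -> F]. New: L2, F.
Round 3: (8) [F -> R]. New: R.
Round 4: (9) [R AND L2 -> N2]. New: N2.
N2 first appears in round 4.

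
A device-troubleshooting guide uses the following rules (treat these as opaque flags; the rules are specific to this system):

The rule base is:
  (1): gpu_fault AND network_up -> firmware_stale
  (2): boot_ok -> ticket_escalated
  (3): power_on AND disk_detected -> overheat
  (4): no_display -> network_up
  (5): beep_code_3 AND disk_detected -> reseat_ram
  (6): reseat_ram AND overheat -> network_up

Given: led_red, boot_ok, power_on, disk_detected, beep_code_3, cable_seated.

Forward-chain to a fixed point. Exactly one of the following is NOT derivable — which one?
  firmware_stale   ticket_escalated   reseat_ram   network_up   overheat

Round 1: (2) [boot_ok -> ticket_escalated]; (3) [power_on AND disk_detected -> overheat]; (5) [beep_code_3 AND disk_detected -> reseat_ram]. New: ticket_escalated, overheat, reseat_ram.
Round 2: (6) [reseat_ram AND overheat -> network_up]. New: network_up.
Derived: overheat (round 1), reseat_ram (round 1), network_up (round 2), ticket_escalated (round 1). firmware_stale never appears in any round.

firmware_stale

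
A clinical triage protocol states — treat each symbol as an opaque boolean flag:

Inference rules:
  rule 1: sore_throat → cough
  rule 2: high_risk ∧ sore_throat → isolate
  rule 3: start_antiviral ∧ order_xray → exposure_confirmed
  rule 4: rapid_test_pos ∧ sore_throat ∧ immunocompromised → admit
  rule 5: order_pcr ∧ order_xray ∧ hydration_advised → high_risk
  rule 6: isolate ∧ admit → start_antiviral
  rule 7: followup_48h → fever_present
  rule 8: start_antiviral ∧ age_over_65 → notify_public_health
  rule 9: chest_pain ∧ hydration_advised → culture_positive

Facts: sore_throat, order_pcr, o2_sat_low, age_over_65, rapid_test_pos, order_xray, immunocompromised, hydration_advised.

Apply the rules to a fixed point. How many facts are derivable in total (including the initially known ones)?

Round 1: rule 1 [sore_throat → cough]; rule 4 [rapid_test_pos ∧ sore_throat ∧ immunocompromised → admit]; rule 5 [order_pcr ∧ order_xray ∧ hydration_advised → high_risk]. New: cough, admit, high_risk.
Round 2: rule 2 [high_risk ∧ sore_throat → isolate]. New: isolate.
Round 3: rule 6 [isolate ∧ admit → start_antiviral]. New: start_antiviral.
Round 4: rule 3 [start_antiviral ∧ order_xray → exposure_confirmed]; rule 8 [start_antiviral ∧ age_over_65 → notify_public_health]. New: exposure_confirmed, notify_public_health.
Closure: {admit, age_over_65, cough, exposure_confirmed, high_risk, hydration_advised, immunocompromised, isolate, notify_public_health, o2_sat_low, order_pcr, order_xray, rapid_test_pos, sore_throat, start_antiviral} — 15 facts.

15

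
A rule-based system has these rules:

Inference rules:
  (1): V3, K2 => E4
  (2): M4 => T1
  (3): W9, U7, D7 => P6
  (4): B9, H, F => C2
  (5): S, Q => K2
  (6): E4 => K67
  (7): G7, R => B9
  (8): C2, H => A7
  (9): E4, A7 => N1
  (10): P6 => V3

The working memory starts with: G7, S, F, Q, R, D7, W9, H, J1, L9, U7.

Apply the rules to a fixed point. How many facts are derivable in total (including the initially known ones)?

20

Round 1: (3) [W9, U7, D7 => P6]; (5) [S, Q => K2]; (7) [G7, R => B9]. Adds P6, K2, B9.
Round 2: (4) [B9, H, F => C2]; (10) [P6 => V3]. Adds C2, V3.
Round 3: (1) [V3, K2 => E4]; (8) [C2, H => A7]. Adds E4, A7.
Round 4: (6) [E4 => K67]; (9) [E4, A7 => N1]. Adds K67, N1.
Closure: {A7, B9, C2, D7, E4, F, G7, H, J1, K2, K67, L9, N1, P6, Q, R, S, U7, V3, W9} — 20 facts.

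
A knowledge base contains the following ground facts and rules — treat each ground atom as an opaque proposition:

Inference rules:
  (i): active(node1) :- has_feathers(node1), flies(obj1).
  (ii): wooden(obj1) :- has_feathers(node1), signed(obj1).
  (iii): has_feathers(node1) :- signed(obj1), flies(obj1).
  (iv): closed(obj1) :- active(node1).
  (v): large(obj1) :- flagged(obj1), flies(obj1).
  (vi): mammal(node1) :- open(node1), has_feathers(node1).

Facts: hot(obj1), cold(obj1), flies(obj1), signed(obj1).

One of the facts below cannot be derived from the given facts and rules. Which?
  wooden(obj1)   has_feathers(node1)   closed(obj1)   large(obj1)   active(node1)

[1] (iii) [has_feathers(node1) :- signed(obj1), flies(obj1).]. ⇒ new: has_feathers(node1).
[2] (i) [active(node1) :- has_feathers(node1), flies(obj1).]; (ii) [wooden(obj1) :- has_feathers(node1), signed(obj1).]. ⇒ new: active(node1), wooden(obj1).
[3] (iv) [closed(obj1) :- active(node1).]. ⇒ new: closed(obj1).
Derived: wooden(obj1) (round 2), has_feathers(node1) (round 1), closed(obj1) (round 3), active(node1) (round 2). large(obj1) never appears in any round.

large(obj1)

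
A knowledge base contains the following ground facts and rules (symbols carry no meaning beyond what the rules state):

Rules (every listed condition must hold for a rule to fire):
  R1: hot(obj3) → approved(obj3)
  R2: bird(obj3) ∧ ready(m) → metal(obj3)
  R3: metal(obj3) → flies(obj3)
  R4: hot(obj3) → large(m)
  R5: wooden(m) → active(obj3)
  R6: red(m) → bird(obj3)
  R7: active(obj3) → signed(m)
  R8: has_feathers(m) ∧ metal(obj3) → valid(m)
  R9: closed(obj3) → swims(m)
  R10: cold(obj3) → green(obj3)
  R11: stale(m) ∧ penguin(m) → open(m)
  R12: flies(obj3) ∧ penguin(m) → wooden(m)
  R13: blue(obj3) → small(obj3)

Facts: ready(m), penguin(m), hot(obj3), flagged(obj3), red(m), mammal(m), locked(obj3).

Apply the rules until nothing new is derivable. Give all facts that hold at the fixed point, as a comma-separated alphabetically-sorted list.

active(obj3), approved(obj3), bird(obj3), flagged(obj3), flies(obj3), hot(obj3), large(m), locked(obj3), mammal(m), metal(obj3), penguin(m), ready(m), red(m), signed(m), wooden(m)

[1] R1 [hot(obj3) → approved(obj3)]; R4 [hot(obj3) → large(m)]; R6 [red(m) → bird(obj3)]. ⇒ new: approved(obj3), large(m), bird(obj3).
[2] R2 [bird(obj3) ∧ ready(m) → metal(obj3)]. ⇒ new: metal(obj3).
[3] R3 [metal(obj3) → flies(obj3)]. ⇒ new: flies(obj3).
[4] R12 [flies(obj3) ∧ penguin(m) → wooden(m)]. ⇒ new: wooden(m).
[5] R5 [wooden(m) → active(obj3)]. ⇒ new: active(obj3).
[6] R7 [active(obj3) → signed(m)]. ⇒ new: signed(m).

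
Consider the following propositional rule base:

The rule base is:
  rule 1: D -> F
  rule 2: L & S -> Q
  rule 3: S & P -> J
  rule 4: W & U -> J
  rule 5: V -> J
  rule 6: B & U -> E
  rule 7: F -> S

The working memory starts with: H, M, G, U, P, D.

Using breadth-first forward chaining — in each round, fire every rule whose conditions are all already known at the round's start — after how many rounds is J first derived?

[1] rule 1 [D -> F]. ⇒ new: F.
[2] rule 7 [F -> S]. ⇒ new: S.
[3] rule 3 [S & P -> J]. ⇒ new: J.
J first appears in round 3.

3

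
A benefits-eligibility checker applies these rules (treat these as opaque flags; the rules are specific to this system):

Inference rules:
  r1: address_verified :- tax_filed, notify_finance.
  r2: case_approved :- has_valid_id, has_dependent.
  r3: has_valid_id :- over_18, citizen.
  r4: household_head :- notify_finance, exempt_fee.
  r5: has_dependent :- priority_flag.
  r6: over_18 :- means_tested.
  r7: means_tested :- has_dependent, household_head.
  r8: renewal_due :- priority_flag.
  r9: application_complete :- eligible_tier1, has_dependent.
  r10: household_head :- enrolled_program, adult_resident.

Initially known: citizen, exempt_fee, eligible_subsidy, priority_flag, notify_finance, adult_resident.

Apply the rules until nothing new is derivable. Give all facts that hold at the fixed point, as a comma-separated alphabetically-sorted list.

adult_resident, case_approved, citizen, eligible_subsidy, exempt_fee, has_dependent, has_valid_id, household_head, means_tested, notify_finance, over_18, priority_flag, renewal_due

Round 1 — r4, r5, r8, derive household_head, has_dependent, renewal_due.
Round 2 — r7, derive means_tested.
Round 3 — r6, derive over_18.
Round 4 — r3, derive has_valid_id.
Round 5 — r2, derive case_approved.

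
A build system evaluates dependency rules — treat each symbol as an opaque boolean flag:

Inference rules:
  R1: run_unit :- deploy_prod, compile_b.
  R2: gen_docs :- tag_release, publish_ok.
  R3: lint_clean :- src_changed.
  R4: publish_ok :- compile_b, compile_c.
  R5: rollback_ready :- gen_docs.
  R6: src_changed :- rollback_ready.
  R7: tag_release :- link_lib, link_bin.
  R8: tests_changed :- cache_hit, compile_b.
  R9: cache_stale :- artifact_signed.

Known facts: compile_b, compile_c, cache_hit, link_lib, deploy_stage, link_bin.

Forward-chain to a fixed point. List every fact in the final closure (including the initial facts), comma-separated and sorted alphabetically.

Round 1 — R4, R7, R8, derive publish_ok, tag_release, tests_changed.
Round 2 — R2, derive gen_docs.
Round 3 — R5, derive rollback_ready.
Round 4 — R6, derive src_changed.
Round 5 — R3, derive lint_clean.

cache_hit, compile_b, compile_c, deploy_stage, gen_docs, link_bin, link_lib, lint_clean, publish_ok, rollback_ready, src_changed, tag_release, tests_changed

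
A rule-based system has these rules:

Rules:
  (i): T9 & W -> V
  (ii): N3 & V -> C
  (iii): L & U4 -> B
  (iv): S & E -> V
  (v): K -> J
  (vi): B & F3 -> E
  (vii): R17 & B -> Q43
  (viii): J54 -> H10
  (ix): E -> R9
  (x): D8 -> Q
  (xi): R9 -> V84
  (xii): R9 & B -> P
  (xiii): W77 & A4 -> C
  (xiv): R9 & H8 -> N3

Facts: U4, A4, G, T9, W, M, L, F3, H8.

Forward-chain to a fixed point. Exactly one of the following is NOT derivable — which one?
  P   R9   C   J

J

Round 1: (i) [T9 & W -> V]; (iii) [L & U4 -> B]. Adds V, B.
Round 2: (vi) [B & F3 -> E]. Adds E.
Round 3: (ix) [E -> R9]. Adds R9.
Round 4: (xi) [R9 -> V84]; (xii) [R9 & B -> P]; (xiv) [R9 & H8 -> N3]. Adds V84, P, N3.
Round 5: (ii) [N3 & V -> C]. Adds C.
Derived: R9 (round 3), C (round 5), P (round 4). J never appears in any round.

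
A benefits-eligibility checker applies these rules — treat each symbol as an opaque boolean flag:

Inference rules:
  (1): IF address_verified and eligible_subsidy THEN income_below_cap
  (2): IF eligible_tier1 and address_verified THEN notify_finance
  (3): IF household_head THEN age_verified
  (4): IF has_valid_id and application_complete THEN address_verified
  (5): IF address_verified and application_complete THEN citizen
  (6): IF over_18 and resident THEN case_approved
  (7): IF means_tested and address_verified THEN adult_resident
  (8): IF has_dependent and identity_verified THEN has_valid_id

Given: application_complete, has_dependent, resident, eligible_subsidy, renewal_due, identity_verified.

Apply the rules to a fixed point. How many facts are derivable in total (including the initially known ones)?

Round 1: (8) [IF has_dependent and identity_verified THEN has_valid_id]. Adds has_valid_id.
Round 2: (4) [IF has_valid_id and application_complete THEN address_verified]. Adds address_verified.
Round 3: (1) [IF address_verified and eligible_subsidy THEN income_below_cap]; (5) [IF address_verified and application_complete THEN citizen]. Adds income_below_cap, citizen.
Closure: {address_verified, application_complete, citizen, eligible_subsidy, has_dependent, has_valid_id, identity_verified, income_below_cap, renewal_due, resident} — 10 facts.

10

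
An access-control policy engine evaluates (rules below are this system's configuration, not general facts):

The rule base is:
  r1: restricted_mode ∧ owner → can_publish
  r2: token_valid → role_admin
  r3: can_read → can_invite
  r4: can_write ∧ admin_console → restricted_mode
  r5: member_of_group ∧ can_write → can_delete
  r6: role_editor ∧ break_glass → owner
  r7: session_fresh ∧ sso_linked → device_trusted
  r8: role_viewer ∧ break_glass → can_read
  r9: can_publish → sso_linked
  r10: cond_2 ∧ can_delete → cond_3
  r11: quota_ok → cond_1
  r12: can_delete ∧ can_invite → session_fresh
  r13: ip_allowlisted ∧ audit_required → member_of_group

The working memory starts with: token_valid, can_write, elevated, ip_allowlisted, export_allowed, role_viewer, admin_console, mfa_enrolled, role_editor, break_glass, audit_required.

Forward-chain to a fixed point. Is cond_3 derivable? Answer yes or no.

Round 1 — r2, r4, r6, r8, r13, derive role_admin, restricted_mode, owner, can_read, member_of_group.
Round 2 — r1, r3, r5, derive can_publish, can_invite, can_delete.
Round 3 — r9, r12, derive sso_linked, session_fresh.
Round 4 — r7, derive device_trusted.
Fixed point reached. cond_3 is concluded only by r10; r10 needs cond_2 (never derived).

no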